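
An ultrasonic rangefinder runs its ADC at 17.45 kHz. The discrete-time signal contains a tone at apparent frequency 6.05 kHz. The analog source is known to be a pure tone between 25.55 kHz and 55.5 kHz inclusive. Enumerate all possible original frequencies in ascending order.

Frequencies that alias to 6.05 kHz are k·fs ± 6.05 kHz for integer k ≥ 0.
k=0: 6.05 kHz.
k=1: 11.4 kHz, 23.5 kHz.
k=2: 28.85 kHz, 40.95 kHz.
k=3: 46.3 kHz, 58.4 kHz.
k=4: 63.75 kHz, 75.85 kHz.
Within [25.55 kHz, 55.5 kHz]: 28.85 kHz, 40.95 kHz, 46.3 kHz.

28.85 kHz, 40.95 kHz, 46.3 kHz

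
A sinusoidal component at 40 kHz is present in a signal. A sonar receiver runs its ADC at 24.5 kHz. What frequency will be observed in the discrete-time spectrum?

9 kHz

40 kHz mod fs = 15.5 kHz.
15.5 kHz > fs/2 = 12.25 kHz, folds to fs − 15.5 kHz = 9 kHz.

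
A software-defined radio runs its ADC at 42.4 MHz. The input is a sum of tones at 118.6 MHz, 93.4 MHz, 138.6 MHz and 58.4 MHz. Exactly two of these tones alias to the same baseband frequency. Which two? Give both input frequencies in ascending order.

fs/2 = 21.2 MHz.
118.6 MHz mod fs = 33.8 MHz.
33.8 MHz > fs/2 = 21.2 MHz, folds to fs − 33.8 MHz = 8.6 MHz.
93.4 MHz mod fs = 8.6 MHz.
8.6 MHz ≤ fs/2 = 21.2 MHz, appears at 8.6 MHz.
138.6 MHz mod fs = 11.4 MHz.
11.4 MHz ≤ fs/2 = 21.2 MHz, appears at 11.4 MHz.
58.4 MHz mod fs = 16 MHz.
16 MHz ≤ fs/2 = 21.2 MHz, appears at 16 MHz.
93.4 MHz and 118.6 MHz both map to 8.6 MHz.

93.4 MHz, 118.6 MHz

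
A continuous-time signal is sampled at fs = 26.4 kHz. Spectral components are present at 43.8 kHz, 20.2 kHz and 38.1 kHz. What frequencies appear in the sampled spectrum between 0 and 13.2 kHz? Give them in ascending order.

6.2 kHz, 9 kHz, 11.7 kHz

fs/2 = 13.2 kHz.
43.8 kHz mod fs = 17.4 kHz.
17.4 kHz > fs/2 = 13.2 kHz, folds to fs − 17.4 kHz = 9 kHz.
20.2 kHz > fs/2 = 13.2 kHz, folds to fs − 20.2 kHz = 6.2 kHz.
38.1 kHz mod fs = 11.7 kHz.
11.7 kHz ≤ fs/2 = 13.2 kHz, appears at 11.7 kHz.
Distinct values: {6.2 kHz, 9 kHz, 11.7 kHz}.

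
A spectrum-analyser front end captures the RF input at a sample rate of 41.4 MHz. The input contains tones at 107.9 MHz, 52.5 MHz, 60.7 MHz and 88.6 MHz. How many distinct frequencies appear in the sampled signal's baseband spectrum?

4

fs/2 = 20.7 MHz.
107.9 MHz mod fs = 25.1 MHz.
25.1 MHz > fs/2 = 20.7 MHz, folds to fs − 25.1 MHz = 16.3 MHz.
52.5 MHz mod fs = 11.1 MHz.
11.1 MHz ≤ fs/2 = 20.7 MHz, appears at 11.1 MHz.
60.7 MHz mod fs = 19.3 MHz.
19.3 MHz ≤ fs/2 = 20.7 MHz, appears at 19.3 MHz.
88.6 MHz mod fs = 5.8 MHz.
5.8 MHz ≤ fs/2 = 20.7 MHz, appears at 5.8 MHz.
Distinct values: {5.8 MHz, 11.1 MHz, 16.3 MHz, 19.3 MHz} → 4.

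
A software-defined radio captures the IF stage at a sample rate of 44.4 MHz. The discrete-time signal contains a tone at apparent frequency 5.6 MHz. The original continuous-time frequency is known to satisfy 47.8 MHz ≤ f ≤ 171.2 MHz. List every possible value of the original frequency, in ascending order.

Frequencies that alias to 5.6 MHz are k·fs ± 5.6 MHz for integer k ≥ 0.
k=0: 5.6 MHz.
k=1: 38.8 MHz, 50 MHz.
k=2: 83.2 MHz, 94.4 MHz.
k=3: 127.6 MHz, 138.8 MHz.
k=4: 172 MHz, 183.2 MHz.
Within [47.8 MHz, 171.2 MHz]: 50 MHz, 83.2 MHz, 94.4 MHz, 127.6 MHz, 138.8 MHz.

50 MHz, 83.2 MHz, 94.4 MHz, 127.6 MHz, 138.8 MHz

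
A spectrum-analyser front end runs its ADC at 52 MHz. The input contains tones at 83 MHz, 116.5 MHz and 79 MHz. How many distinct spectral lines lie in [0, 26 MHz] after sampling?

3

fs/2 = 26 MHz.
83 MHz mod fs = 31 MHz.
31 MHz > fs/2 = 26 MHz, folds to fs − 31 MHz = 21 MHz.
116.5 MHz mod fs = 12.5 MHz.
12.5 MHz ≤ fs/2 = 26 MHz, appears at 12.5 MHz.
79 MHz mod fs = 27 MHz.
27 MHz > fs/2 = 26 MHz, folds to fs − 27 MHz = 25 MHz.
Distinct values: {12.5 MHz, 21 MHz, 25 MHz} → 3.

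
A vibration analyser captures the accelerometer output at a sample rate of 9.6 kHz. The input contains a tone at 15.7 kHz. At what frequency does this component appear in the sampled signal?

3.5 kHz

15.7 kHz mod fs = 6.1 kHz.
6.1 kHz > fs/2 = 4.8 kHz, folds to fs − 6.1 kHz = 3.5 kHz.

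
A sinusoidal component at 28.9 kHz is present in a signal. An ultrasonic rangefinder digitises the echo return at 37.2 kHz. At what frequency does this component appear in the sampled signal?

28.9 kHz > fs/2 = 18.6 kHz, folds to fs − 28.9 kHz = 8.3 kHz.

8.3 kHz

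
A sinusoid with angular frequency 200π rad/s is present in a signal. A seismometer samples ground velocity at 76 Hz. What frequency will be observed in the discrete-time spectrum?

ω = 200π rad/s → f = ω/(2π) = 100 Hz.
100 Hz mod fs = 24 Hz.
24 Hz ≤ fs/2 = 38 Hz, appears at 24 Hz.

24 Hz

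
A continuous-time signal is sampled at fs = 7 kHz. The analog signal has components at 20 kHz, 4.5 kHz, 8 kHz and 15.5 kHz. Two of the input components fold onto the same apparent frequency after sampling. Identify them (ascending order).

fs/2 = 3.5 kHz.
20 kHz mod fs = 6 kHz.
6 kHz > fs/2 = 3.5 kHz, folds to fs − 6 kHz = 1 kHz.
4.5 kHz > fs/2 = 3.5 kHz, folds to fs − 4.5 kHz = 2.5 kHz.
8 kHz mod fs = 1 kHz.
1 kHz ≤ fs/2 = 3.5 kHz, appears at 1 kHz.
15.5 kHz mod fs = 1.5 kHz.
1.5 kHz ≤ fs/2 = 3.5 kHz, appears at 1.5 kHz.
8 kHz and 20 kHz both map to 1 kHz.

8 kHz, 20 kHz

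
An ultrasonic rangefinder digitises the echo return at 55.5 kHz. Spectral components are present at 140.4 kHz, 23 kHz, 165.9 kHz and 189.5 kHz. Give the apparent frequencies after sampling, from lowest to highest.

0.6 kHz, 23 kHz, 26.1 kHz

fs/2 = 27.75 kHz.
140.4 kHz mod fs = 29.4 kHz.
29.4 kHz > fs/2 = 27.75 kHz, folds to fs − 29.4 kHz = 26.1 kHz.
23 kHz ≤ fs/2 = 27.75 kHz, passes unchanged.
165.9 kHz mod fs = 54.9 kHz.
54.9 kHz > fs/2 = 27.75 kHz, folds to fs − 54.9 kHz = 0.6 kHz.
189.5 kHz mod fs = 23 kHz.
23 kHz ≤ fs/2 = 27.75 kHz, appears at 23 kHz.
Distinct values: {0.6 kHz, 23 kHz, 26.1 kHz}.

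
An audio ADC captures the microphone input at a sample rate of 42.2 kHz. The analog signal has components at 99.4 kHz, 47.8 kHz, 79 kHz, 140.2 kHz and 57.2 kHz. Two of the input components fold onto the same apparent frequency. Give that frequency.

fs/2 = 21.1 kHz.
99.4 kHz mod fs = 15 kHz.
15 kHz ≤ fs/2 = 21.1 kHz, appears at 15 kHz.
47.8 kHz mod fs = 5.6 kHz.
5.6 kHz ≤ fs/2 = 21.1 kHz, appears at 5.6 kHz.
79 kHz mod fs = 36.8 kHz.
36.8 kHz > fs/2 = 21.1 kHz, folds to fs − 36.8 kHz = 5.4 kHz.
140.2 kHz mod fs = 13.6 kHz.
13.6 kHz ≤ fs/2 = 21.1 kHz, appears at 13.6 kHz.
57.2 kHz mod fs = 15 kHz.
15 kHz ≤ fs/2 = 21.1 kHz, appears at 15 kHz.
57.2 kHz and 99.4 kHz both map to 15 kHz.

15 kHz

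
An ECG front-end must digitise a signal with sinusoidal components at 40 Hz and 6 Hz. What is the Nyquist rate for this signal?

Highest-frequency component: 40 Hz.
Nyquist rate = 2 × 40 Hz = 80 Hz.

80 Hz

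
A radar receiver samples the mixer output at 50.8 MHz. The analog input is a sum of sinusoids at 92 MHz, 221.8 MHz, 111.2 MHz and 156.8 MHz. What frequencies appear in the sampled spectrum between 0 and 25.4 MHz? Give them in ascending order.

4.4 MHz, 9.6 MHz, 18.6 MHz

fs/2 = 25.4 MHz.
92 MHz mod fs = 41.2 MHz.
41.2 MHz > fs/2 = 25.4 MHz, folds to fs − 41.2 MHz = 9.6 MHz.
221.8 MHz mod fs = 18.6 MHz.
18.6 MHz ≤ fs/2 = 25.4 MHz, appears at 18.6 MHz.
111.2 MHz mod fs = 9.6 MHz.
9.6 MHz ≤ fs/2 = 25.4 MHz, appears at 9.6 MHz.
156.8 MHz mod fs = 4.4 MHz.
4.4 MHz ≤ fs/2 = 25.4 MHz, appears at 4.4 MHz.
Distinct values: {4.4 MHz, 9.6 MHz, 18.6 MHz}.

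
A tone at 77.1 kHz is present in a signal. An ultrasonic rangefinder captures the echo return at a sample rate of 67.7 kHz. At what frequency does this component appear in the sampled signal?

9.4 kHz

77.1 kHz mod fs = 9.4 kHz.
9.4 kHz ≤ fs/2 = 33.85 kHz, appears at 9.4 kHz.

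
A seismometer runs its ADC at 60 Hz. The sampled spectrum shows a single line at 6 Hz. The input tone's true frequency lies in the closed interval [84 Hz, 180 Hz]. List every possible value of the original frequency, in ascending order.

Frequencies that alias to 6 Hz are k·fs ± 6 Hz for integer k ≥ 0.
k=0: 6 Hz.
k=1: 54 Hz, 66 Hz.
k=2: 114 Hz, 126 Hz.
k=3: 174 Hz, 186 Hz.
k=4: 234 Hz, 246 Hz.
Within [84 Hz, 180 Hz]: 114 Hz, 126 Hz, 174 Hz.

114 Hz, 126 Hz, 174 Hz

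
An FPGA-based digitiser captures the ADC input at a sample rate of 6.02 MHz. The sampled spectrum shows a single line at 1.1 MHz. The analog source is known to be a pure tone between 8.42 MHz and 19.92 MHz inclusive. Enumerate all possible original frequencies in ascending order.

10.94 MHz, 13.14 MHz, 16.96 MHz, 19.16 MHz

Frequencies that alias to 1.1 MHz are k·fs ± 1.1 MHz for integer k ≥ 0.
k=0: 1.1 MHz.
k=1: 4.92 MHz, 7.12 MHz.
k=2: 10.94 MHz, 13.14 MHz.
k=3: 16.96 MHz, 19.16 MHz.
k=4: 22.98 MHz, 25.18 MHz.
Within [8.42 MHz, 19.92 MHz]: 10.94 MHz, 13.14 MHz, 16.96 MHz, 19.16 MHz.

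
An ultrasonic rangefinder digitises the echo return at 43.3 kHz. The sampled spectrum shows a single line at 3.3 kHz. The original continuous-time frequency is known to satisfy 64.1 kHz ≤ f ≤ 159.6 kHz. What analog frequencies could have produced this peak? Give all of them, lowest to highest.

Frequencies that alias to 3.3 kHz are k·fs ± 3.3 kHz for integer k ≥ 0.
k=0: 3.3 kHz.
k=1: 40 kHz, 46.6 kHz.
k=2: 83.3 kHz, 89.9 kHz.
k=3: 126.6 kHz, 133.2 kHz.
k=4: 169.9 kHz, 176.5 kHz.
Within [64.1 kHz, 159.6 kHz]: 83.3 kHz, 89.9 kHz, 126.6 kHz, 133.2 kHz.

83.3 kHz, 89.9 kHz, 126.6 kHz, 133.2 kHz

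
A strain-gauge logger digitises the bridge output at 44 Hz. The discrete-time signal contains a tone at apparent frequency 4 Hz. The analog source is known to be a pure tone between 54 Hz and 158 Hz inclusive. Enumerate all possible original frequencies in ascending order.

84 Hz, 92 Hz, 128 Hz, 136 Hz

Frequencies that alias to 4 Hz are k·fs ± 4 Hz for integer k ≥ 0.
k=0: 4 Hz.
k=1: 40 Hz, 48 Hz.
k=2: 84 Hz, 92 Hz.
k=3: 128 Hz, 136 Hz.
k=4: 172 Hz, 180 Hz.
Within [54 Hz, 158 Hz]: 84 Hz, 92 Hz, 128 Hz, 136 Hz.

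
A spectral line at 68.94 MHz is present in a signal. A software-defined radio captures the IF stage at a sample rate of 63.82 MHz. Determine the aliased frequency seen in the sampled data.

5.12 MHz

68.94 MHz mod fs = 5.12 MHz.
5.12 MHz ≤ fs/2 = 31.91 MHz, appears at 5.12 MHz.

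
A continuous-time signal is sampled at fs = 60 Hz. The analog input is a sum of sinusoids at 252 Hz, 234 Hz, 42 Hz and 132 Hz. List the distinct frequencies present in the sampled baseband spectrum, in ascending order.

6 Hz, 12 Hz, 18 Hz

fs/2 = 30 Hz.
252 Hz mod fs = 12 Hz.
12 Hz ≤ fs/2 = 30 Hz, appears at 12 Hz.
234 Hz mod fs = 54 Hz.
54 Hz > fs/2 = 30 Hz, folds to fs − 54 Hz = 6 Hz.
42 Hz > fs/2 = 30 Hz, folds to fs − 42 Hz = 18 Hz.
132 Hz mod fs = 12 Hz.
12 Hz ≤ fs/2 = 30 Hz, appears at 12 Hz.
Distinct values: {6 Hz, 12 Hz, 18 Hz}.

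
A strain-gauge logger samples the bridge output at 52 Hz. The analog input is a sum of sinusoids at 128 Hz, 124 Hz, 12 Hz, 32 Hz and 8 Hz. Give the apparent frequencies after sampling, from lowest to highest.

fs/2 = 26 Hz.
128 Hz mod fs = 24 Hz.
24 Hz ≤ fs/2 = 26 Hz, appears at 24 Hz.
124 Hz mod fs = 20 Hz.
20 Hz ≤ fs/2 = 26 Hz, appears at 20 Hz.
12 Hz ≤ fs/2 = 26 Hz, passes unchanged.
32 Hz > fs/2 = 26 Hz, folds to fs − 32 Hz = 20 Hz.
8 Hz ≤ fs/2 = 26 Hz, passes unchanged.
Distinct values: {8 Hz, 12 Hz, 20 Hz, 24 Hz}.

8 Hz, 12 Hz, 20 Hz, 24 Hz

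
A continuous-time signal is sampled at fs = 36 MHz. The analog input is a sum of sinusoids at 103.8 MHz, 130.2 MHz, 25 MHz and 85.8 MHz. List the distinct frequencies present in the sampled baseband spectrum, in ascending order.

fs/2 = 18 MHz.
103.8 MHz mod fs = 31.8 MHz.
31.8 MHz > fs/2 = 18 MHz, folds to fs − 31.8 MHz = 4.2 MHz.
130.2 MHz mod fs = 22.2 MHz.
22.2 MHz > fs/2 = 18 MHz, folds to fs − 22.2 MHz = 13.8 MHz.
25 MHz > fs/2 = 18 MHz, folds to fs − 25 MHz = 11 MHz.
85.8 MHz mod fs = 13.8 MHz.
13.8 MHz ≤ fs/2 = 18 MHz, appears at 13.8 MHz.
Distinct values: {4.2 MHz, 11 MHz, 13.8 MHz}.

4.2 MHz, 11 MHz, 13.8 MHz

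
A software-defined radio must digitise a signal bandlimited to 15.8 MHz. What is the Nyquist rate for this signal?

31.6 MHz

Nyquist rate = 2 × 15.8 MHz = 31.6 MHz.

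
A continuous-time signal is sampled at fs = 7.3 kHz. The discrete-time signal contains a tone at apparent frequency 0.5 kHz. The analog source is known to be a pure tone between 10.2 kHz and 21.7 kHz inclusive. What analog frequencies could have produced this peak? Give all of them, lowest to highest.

Frequencies that alias to 0.5 kHz are k·fs ± 0.5 kHz for integer k ≥ 0.
k=0: 0.5 kHz.
k=1: 6.8 kHz, 7.8 kHz.
k=2: 14.1 kHz, 15.1 kHz.
k=3: 21.4 kHz, 22.4 kHz.
k=4: 28.7 kHz, 29.7 kHz.
Within [10.2 kHz, 21.7 kHz]: 14.1 kHz, 15.1 kHz, 21.4 kHz.

14.1 kHz, 15.1 kHz, 21.4 kHz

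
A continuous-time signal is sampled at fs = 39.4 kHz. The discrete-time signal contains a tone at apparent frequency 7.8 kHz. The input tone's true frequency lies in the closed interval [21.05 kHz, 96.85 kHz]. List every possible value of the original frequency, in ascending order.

Frequencies that alias to 7.8 kHz are k·fs ± 7.8 kHz for integer k ≥ 0.
k=0: 7.8 kHz.
k=1: 31.6 kHz, 47.2 kHz.
k=2: 71 kHz, 86.6 kHz.
k=3: 110.4 kHz, 126 kHz.
Within [21.05 kHz, 96.85 kHz]: 31.6 kHz, 47.2 kHz, 71 kHz, 86.6 kHz.

31.6 kHz, 47.2 kHz, 71 kHz, 86.6 kHz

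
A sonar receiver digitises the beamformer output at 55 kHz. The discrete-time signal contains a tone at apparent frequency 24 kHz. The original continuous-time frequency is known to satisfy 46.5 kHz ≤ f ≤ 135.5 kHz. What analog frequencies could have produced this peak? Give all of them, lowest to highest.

Frequencies that alias to 24 kHz are k·fs ± 24 kHz for integer k ≥ 0.
k=0: 24 kHz.
k=1: 31 kHz, 79 kHz.
k=2: 86 kHz, 134 kHz.
k=3: 141 kHz, 189 kHz.
Within [46.5 kHz, 135.5 kHz]: 79 kHz, 86 kHz, 134 kHz.

79 kHz, 86 kHz, 134 kHz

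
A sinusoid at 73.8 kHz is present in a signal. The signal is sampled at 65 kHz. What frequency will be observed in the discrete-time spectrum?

8.8 kHz

73.8 kHz mod fs = 8.8 kHz.
8.8 kHz ≤ fs/2 = 32.5 kHz, appears at 8.8 kHz.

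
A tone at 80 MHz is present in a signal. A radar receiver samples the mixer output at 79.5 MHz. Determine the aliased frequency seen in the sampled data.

0.5 MHz

80 MHz mod fs = 0.5 MHz.
0.5 MHz ≤ fs/2 = 39.75 MHz, appears at 0.5 MHz.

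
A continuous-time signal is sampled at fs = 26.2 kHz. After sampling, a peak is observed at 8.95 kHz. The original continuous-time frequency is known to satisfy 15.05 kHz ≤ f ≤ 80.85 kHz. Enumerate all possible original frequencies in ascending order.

17.25 kHz, 35.15 kHz, 43.45 kHz, 61.35 kHz, 69.65 kHz

Frequencies that alias to 8.95 kHz are k·fs ± 8.95 kHz for integer k ≥ 0.
k=0: 8.95 kHz.
k=1: 17.25 kHz, 35.15 kHz.
k=2: 43.45 kHz, 61.35 kHz.
k=3: 69.65 kHz, 87.55 kHz.
k=4: 95.85 kHz, 113.75 kHz.
Within [15.05 kHz, 80.85 kHz]: 17.25 kHz, 35.15 kHz, 43.45 kHz, 61.35 kHz, 69.65 kHz.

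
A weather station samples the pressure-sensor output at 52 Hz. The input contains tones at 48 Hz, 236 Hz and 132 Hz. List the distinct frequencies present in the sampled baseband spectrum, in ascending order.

4 Hz, 24 Hz

fs/2 = 26 Hz.
48 Hz > fs/2 = 26 Hz, folds to fs − 48 Hz = 4 Hz.
236 Hz mod fs = 28 Hz.
28 Hz > fs/2 = 26 Hz, folds to fs − 28 Hz = 24 Hz.
132 Hz mod fs = 28 Hz.
28 Hz > fs/2 = 26 Hz, folds to fs − 28 Hz = 24 Hz.
Distinct values: {4 Hz, 24 Hz}.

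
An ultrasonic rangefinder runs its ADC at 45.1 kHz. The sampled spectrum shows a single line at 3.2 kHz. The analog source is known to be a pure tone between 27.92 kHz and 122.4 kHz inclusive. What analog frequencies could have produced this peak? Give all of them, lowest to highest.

Frequencies that alias to 3.2 kHz are k·fs ± 3.2 kHz for integer k ≥ 0.
k=0: 3.2 kHz.
k=1: 41.9 kHz, 48.3 kHz.
k=2: 87 kHz, 93.4 kHz.
k=3: 132.1 kHz, 138.5 kHz.
Within [27.92 kHz, 122.4 kHz]: 41.9 kHz, 48.3 kHz, 87 kHz, 93.4 kHz.

41.9 kHz, 48.3 kHz, 87 kHz, 93.4 kHz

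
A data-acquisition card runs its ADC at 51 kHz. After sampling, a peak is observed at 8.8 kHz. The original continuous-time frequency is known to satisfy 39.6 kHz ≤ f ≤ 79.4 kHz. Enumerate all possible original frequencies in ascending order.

Frequencies that alias to 8.8 kHz are k·fs ± 8.8 kHz for integer k ≥ 0.
k=0: 8.8 kHz.
k=1: 42.2 kHz, 59.8 kHz.
k=2: 93.2 kHz, 110.8 kHz.
Within [39.6 kHz, 79.4 kHz]: 42.2 kHz, 59.8 kHz.

42.2 kHz, 59.8 kHz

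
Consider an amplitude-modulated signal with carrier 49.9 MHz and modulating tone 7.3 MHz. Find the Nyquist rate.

114.4 MHz

AM sidebands sit at fc ± fm = 42.6 MHz and 57.2 MHz.
Highest-frequency component: 57.2 MHz.
Nyquist rate = 2 × 57.2 MHz = 114.4 MHz.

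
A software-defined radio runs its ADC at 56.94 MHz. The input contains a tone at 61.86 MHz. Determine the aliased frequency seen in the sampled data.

61.86 MHz mod fs = 4.92 MHz.
4.92 MHz ≤ fs/2 = 28.47 MHz, appears at 4.92 MHz.

4.92 MHz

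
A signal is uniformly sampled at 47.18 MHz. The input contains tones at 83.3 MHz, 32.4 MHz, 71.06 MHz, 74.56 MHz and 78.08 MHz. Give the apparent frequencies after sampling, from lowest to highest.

11.06 MHz, 14.78 MHz, 16.28 MHz, 19.8 MHz, 23.3 MHz

fs/2 = 23.59 MHz.
83.3 MHz mod fs = 36.12 MHz.
36.12 MHz > fs/2 = 23.59 MHz, folds to fs − 36.12 MHz = 11.06 MHz.
32.4 MHz > fs/2 = 23.59 MHz, folds to fs − 32.4 MHz = 14.78 MHz.
71.06 MHz mod fs = 23.88 MHz.
23.88 MHz > fs/2 = 23.59 MHz, folds to fs − 23.88 MHz = 23.3 MHz.
74.56 MHz mod fs = 27.38 MHz.
27.38 MHz > fs/2 = 23.59 MHz, folds to fs − 27.38 MHz = 19.8 MHz.
78.08 MHz mod fs = 30.9 MHz.
30.9 MHz > fs/2 = 23.59 MHz, folds to fs − 30.9 MHz = 16.28 MHz.
Distinct values: {11.06 MHz, 14.78 MHz, 16.28 MHz, 19.8 MHz, 23.3 MHz}.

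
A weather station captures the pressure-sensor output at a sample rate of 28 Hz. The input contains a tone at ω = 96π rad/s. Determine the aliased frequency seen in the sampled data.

ω = 96π rad/s → f = ω/(2π) = 48 Hz.
48 Hz mod fs = 20 Hz.
20 Hz > fs/2 = 14 Hz, folds to fs − 20 Hz = 8 Hz.

8 Hz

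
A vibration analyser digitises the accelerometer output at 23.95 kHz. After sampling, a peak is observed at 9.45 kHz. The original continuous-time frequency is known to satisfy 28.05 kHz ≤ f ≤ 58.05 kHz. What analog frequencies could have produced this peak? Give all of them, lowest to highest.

Frequencies that alias to 9.45 kHz are k·fs ± 9.45 kHz for integer k ≥ 0.
k=0: 9.45 kHz.
k=1: 14.5 kHz, 33.4 kHz.
k=2: 38.45 kHz, 57.35 kHz.
k=3: 62.4 kHz, 81.3 kHz.
Within [28.05 kHz, 58.05 kHz]: 33.4 kHz, 38.45 kHz, 57.35 kHz.

33.4 kHz, 38.45 kHz, 57.35 kHz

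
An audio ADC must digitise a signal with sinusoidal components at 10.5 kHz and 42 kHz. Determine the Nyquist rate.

84 kHz

Highest-frequency component: 42 kHz.
Nyquist rate = 2 × 42 kHz = 84 kHz.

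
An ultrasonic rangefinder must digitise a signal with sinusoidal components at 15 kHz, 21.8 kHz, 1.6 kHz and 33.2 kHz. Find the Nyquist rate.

66.4 kHz

Highest-frequency component: 33.2 kHz.
Nyquist rate = 2 × 33.2 kHz = 66.4 kHz.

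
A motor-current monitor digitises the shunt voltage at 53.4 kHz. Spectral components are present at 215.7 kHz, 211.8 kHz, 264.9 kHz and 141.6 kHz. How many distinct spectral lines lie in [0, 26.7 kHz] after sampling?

3

fs/2 = 26.7 kHz.
215.7 kHz mod fs = 2.1 kHz.
2.1 kHz ≤ fs/2 = 26.7 kHz, appears at 2.1 kHz.
211.8 kHz mod fs = 51.6 kHz.
51.6 kHz > fs/2 = 26.7 kHz, folds to fs − 51.6 kHz = 1.8 kHz.
264.9 kHz mod fs = 51.3 kHz.
51.3 kHz > fs/2 = 26.7 kHz, folds to fs − 51.3 kHz = 2.1 kHz.
141.6 kHz mod fs = 34.8 kHz.
34.8 kHz > fs/2 = 26.7 kHz, folds to fs − 34.8 kHz = 18.6 kHz.
Distinct values: {1.8 kHz, 2.1 kHz, 18.6 kHz} → 3.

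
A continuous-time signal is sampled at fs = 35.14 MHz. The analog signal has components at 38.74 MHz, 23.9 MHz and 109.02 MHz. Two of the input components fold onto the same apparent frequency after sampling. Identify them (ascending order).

38.74 MHz, 109.02 MHz

fs/2 = 17.57 MHz.
38.74 MHz mod fs = 3.6 MHz.
3.6 MHz ≤ fs/2 = 17.57 MHz, appears at 3.6 MHz.
23.9 MHz > fs/2 = 17.57 MHz, folds to fs − 23.9 MHz = 11.24 MHz.
109.02 MHz mod fs = 3.6 MHz.
3.6 MHz ≤ fs/2 = 17.57 MHz, appears at 3.6 MHz.
38.74 MHz and 109.02 MHz both map to 3.6 MHz.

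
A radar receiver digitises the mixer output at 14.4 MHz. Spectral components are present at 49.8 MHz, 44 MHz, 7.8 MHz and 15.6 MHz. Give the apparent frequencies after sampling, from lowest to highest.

0.8 MHz, 1.2 MHz, 6.6 MHz

fs/2 = 7.2 MHz.
49.8 MHz mod fs = 6.6 MHz.
6.6 MHz ≤ fs/2 = 7.2 MHz, appears at 6.6 MHz.
44 MHz mod fs = 0.8 MHz.
0.8 MHz ≤ fs/2 = 7.2 MHz, appears at 0.8 MHz.
7.8 MHz > fs/2 = 7.2 MHz, folds to fs − 7.8 MHz = 6.6 MHz.
15.6 MHz mod fs = 1.2 MHz.
1.2 MHz ≤ fs/2 = 7.2 MHz, appears at 1.2 MHz.
Distinct values: {0.8 MHz, 1.2 MHz, 6.6 MHz}.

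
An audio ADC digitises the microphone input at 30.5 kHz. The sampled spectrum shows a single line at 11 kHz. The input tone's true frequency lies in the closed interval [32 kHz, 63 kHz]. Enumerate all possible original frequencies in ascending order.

Frequencies that alias to 11 kHz are k·fs ± 11 kHz for integer k ≥ 0.
k=0: 11 kHz.
k=1: 19.5 kHz, 41.5 kHz.
k=2: 50 kHz, 72 kHz.
k=3: 80.5 kHz, 102.5 kHz.
Within [32 kHz, 63 kHz]: 41.5 kHz, 50 kHz.

41.5 kHz, 50 kHz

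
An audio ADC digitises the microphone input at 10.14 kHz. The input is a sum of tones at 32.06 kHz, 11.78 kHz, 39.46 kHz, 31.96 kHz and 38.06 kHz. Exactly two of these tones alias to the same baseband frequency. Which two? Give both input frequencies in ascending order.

11.78 kHz, 32.06 kHz

fs/2 = 5.07 kHz.
32.06 kHz mod fs = 1.64 kHz.
1.64 kHz ≤ fs/2 = 5.07 kHz, appears at 1.64 kHz.
11.78 kHz mod fs = 1.64 kHz.
1.64 kHz ≤ fs/2 = 5.07 kHz, appears at 1.64 kHz.
39.46 kHz mod fs = 9.04 kHz.
9.04 kHz > fs/2 = 5.07 kHz, folds to fs − 9.04 kHz = 1.1 kHz.
31.96 kHz mod fs = 1.54 kHz.
1.54 kHz ≤ fs/2 = 5.07 kHz, appears at 1.54 kHz.
38.06 kHz mod fs = 7.64 kHz.
7.64 kHz > fs/2 = 5.07 kHz, folds to fs − 7.64 kHz = 2.5 kHz.
11.78 kHz and 32.06 kHz both map to 1.64 kHz.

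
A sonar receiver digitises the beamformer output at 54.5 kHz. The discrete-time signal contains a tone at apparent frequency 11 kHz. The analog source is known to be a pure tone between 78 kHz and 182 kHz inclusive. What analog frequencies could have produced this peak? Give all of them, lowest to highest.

98 kHz, 120 kHz, 152.5 kHz, 174.5 kHz

Frequencies that alias to 11 kHz are k·fs ± 11 kHz for integer k ≥ 0.
k=0: 11 kHz.
k=1: 43.5 kHz, 65.5 kHz.
k=2: 98 kHz, 120 kHz.
k=3: 152.5 kHz, 174.5 kHz.
k=4: 207 kHz, 229 kHz.
Within [78 kHz, 182 kHz]: 98 kHz, 120 kHz, 152.5 kHz, 174.5 kHz.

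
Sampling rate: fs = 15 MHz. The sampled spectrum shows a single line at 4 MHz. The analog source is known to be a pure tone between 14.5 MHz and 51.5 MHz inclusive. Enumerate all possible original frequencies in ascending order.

19 MHz, 26 MHz, 34 MHz, 41 MHz, 49 MHz

Frequencies that alias to 4 MHz are k·fs ± 4 MHz for integer k ≥ 0.
k=0: 4 MHz.
k=1: 11 MHz, 19 MHz.
k=2: 26 MHz, 34 MHz.
k=3: 41 MHz, 49 MHz.
k=4: 56 MHz, 64 MHz.
Within [14.5 MHz, 51.5 MHz]: 19 MHz, 26 MHz, 34 MHz, 41 MHz, 49 MHz.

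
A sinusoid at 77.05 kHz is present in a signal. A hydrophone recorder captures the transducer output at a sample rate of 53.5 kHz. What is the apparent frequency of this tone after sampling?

77.05 kHz mod fs = 23.55 kHz.
23.55 kHz ≤ fs/2 = 26.75 kHz, appears at 23.55 kHz.

23.55 kHz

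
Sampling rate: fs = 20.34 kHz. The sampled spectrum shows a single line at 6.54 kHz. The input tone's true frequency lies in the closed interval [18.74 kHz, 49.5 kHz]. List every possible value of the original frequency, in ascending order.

26.88 kHz, 34.14 kHz, 47.22 kHz

Frequencies that alias to 6.54 kHz are k·fs ± 6.54 kHz for integer k ≥ 0.
k=0: 6.54 kHz.
k=1: 13.8 kHz, 26.88 kHz.
k=2: 34.14 kHz, 47.22 kHz.
k=3: 54.48 kHz, 67.56 kHz.
Within [18.74 kHz, 49.5 kHz]: 26.88 kHz, 34.14 kHz, 47.22 kHz.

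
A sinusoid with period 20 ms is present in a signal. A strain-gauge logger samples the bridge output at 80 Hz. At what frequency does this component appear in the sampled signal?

T = 20 ms → f = 1/T = 50 Hz.
50 Hz > fs/2 = 40 Hz, folds to fs − 50 Hz = 30 Hz.

30 Hz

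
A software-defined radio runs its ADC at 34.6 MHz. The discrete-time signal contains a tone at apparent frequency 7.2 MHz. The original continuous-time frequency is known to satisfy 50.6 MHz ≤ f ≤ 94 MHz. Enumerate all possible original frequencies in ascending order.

62 MHz, 76.4 MHz

Frequencies that alias to 7.2 MHz are k·fs ± 7.2 MHz for integer k ≥ 0.
k=0: 7.2 MHz.
k=1: 27.4 MHz, 41.8 MHz.
k=2: 62 MHz, 76.4 MHz.
k=3: 96.6 MHz, 111 MHz.
Within [50.6 MHz, 94 MHz]: 62 MHz, 76.4 MHz.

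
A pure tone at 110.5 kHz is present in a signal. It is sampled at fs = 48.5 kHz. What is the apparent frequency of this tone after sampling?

110.5 kHz mod fs = 13.5 kHz.
13.5 kHz ≤ fs/2 = 24.25 kHz, appears at 13.5 kHz.

13.5 kHz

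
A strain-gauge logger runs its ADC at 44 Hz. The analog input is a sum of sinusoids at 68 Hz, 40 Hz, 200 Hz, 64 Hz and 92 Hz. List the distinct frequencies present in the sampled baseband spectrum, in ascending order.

fs/2 = 22 Hz.
68 Hz mod fs = 24 Hz.
24 Hz > fs/2 = 22 Hz, folds to fs − 24 Hz = 20 Hz.
40 Hz > fs/2 = 22 Hz, folds to fs − 40 Hz = 4 Hz.
200 Hz mod fs = 24 Hz.
24 Hz > fs/2 = 22 Hz, folds to fs − 24 Hz = 20 Hz.
64 Hz mod fs = 20 Hz.
20 Hz ≤ fs/2 = 22 Hz, appears at 20 Hz.
92 Hz mod fs = 4 Hz.
4 Hz ≤ fs/2 = 22 Hz, appears at 4 Hz.
Distinct values: {4 Hz, 20 Hz}.

4 Hz, 20 Hz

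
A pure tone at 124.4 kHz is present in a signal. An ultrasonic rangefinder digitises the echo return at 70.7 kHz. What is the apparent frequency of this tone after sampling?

124.4 kHz mod fs = 53.7 kHz.
53.7 kHz > fs/2 = 35.35 kHz, folds to fs − 53.7 kHz = 17 kHz.

17 kHz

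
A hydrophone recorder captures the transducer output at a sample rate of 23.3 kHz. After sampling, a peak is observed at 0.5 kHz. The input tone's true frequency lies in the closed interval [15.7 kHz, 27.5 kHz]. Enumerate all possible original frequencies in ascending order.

Frequencies that alias to 0.5 kHz are k·fs ± 0.5 kHz for integer k ≥ 0.
k=0: 0.5 kHz.
k=1: 22.8 kHz, 23.8 kHz.
k=2: 46.1 kHz, 47.1 kHz.
Within [15.7 kHz, 27.5 kHz]: 22.8 kHz, 23.8 kHz.

22.8 kHz, 23.8 kHz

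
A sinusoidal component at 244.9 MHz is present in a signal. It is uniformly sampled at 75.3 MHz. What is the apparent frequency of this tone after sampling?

19 MHz

244.9 MHz mod fs = 19 MHz.
19 MHz ≤ fs/2 = 37.65 MHz, appears at 19 MHz.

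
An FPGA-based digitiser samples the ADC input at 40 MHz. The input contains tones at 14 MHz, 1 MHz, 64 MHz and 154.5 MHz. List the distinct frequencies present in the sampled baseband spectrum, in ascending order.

1 MHz, 5.5 MHz, 14 MHz, 16 MHz

fs/2 = 20 MHz.
14 MHz ≤ fs/2 = 20 MHz, passes unchanged.
1 MHz ≤ fs/2 = 20 MHz, passes unchanged.
64 MHz mod fs = 24 MHz.
24 MHz > fs/2 = 20 MHz, folds to fs − 24 MHz = 16 MHz.
154.5 MHz mod fs = 34.5 MHz.
34.5 MHz > fs/2 = 20 MHz, folds to fs − 34.5 MHz = 5.5 MHz.
Distinct values: {1 MHz, 5.5 MHz, 14 MHz, 16 MHz}.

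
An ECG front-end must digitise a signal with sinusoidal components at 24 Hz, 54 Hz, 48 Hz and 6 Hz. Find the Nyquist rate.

Highest-frequency component: 54 Hz.
Nyquist rate = 2 × 54 Hz = 108 Hz.

108 Hz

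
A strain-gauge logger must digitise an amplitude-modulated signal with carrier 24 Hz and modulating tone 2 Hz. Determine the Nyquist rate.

52 Hz

AM sidebands sit at fc ± fm = 22 Hz and 26 Hz.
Highest-frequency component: 26 Hz.
Nyquist rate = 2 × 26 Hz = 52 Hz.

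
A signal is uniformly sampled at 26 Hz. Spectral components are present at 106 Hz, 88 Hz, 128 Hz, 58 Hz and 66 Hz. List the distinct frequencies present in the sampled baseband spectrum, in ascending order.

2 Hz, 6 Hz, 10 Hz, 12 Hz

fs/2 = 13 Hz.
106 Hz mod fs = 2 Hz.
2 Hz ≤ fs/2 = 13 Hz, appears at 2 Hz.
88 Hz mod fs = 10 Hz.
10 Hz ≤ fs/2 = 13 Hz, appears at 10 Hz.
128 Hz mod fs = 24 Hz.
24 Hz > fs/2 = 13 Hz, folds to fs − 24 Hz = 2 Hz.
58 Hz mod fs = 6 Hz.
6 Hz ≤ fs/2 = 13 Hz, appears at 6 Hz.
66 Hz mod fs = 14 Hz.
14 Hz > fs/2 = 13 Hz, folds to fs − 14 Hz = 12 Hz.
Distinct values: {2 Hz, 6 Hz, 10 Hz, 12 Hz}.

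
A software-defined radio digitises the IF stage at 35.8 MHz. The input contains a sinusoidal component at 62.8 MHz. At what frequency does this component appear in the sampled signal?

62.8 MHz mod fs = 27 MHz.
27 MHz > fs/2 = 17.9 MHz, folds to fs − 27 MHz = 8.8 MHz.

8.8 MHz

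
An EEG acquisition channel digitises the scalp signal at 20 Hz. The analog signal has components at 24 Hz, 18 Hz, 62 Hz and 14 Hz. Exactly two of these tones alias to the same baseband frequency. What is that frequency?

fs/2 = 10 Hz.
24 Hz mod fs = 4 Hz.
4 Hz ≤ fs/2 = 10 Hz, appears at 4 Hz.
18 Hz > fs/2 = 10 Hz, folds to fs − 18 Hz = 2 Hz.
62 Hz mod fs = 2 Hz.
2 Hz ≤ fs/2 = 10 Hz, appears at 2 Hz.
14 Hz > fs/2 = 10 Hz, folds to fs − 14 Hz = 6 Hz.
18 Hz and 62 Hz both map to 2 Hz.

2 Hz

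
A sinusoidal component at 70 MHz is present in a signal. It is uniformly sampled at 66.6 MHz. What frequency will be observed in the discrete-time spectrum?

3.4 MHz

70 MHz mod fs = 3.4 MHz.
3.4 MHz ≤ fs/2 = 33.3 MHz, appears at 3.4 MHz.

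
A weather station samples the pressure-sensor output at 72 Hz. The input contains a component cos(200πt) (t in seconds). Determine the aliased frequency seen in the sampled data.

ω = 200π rad/s → f = ω/(2π) = 100 Hz.
100 Hz mod fs = 28 Hz.
28 Hz ≤ fs/2 = 36 Hz, appears at 28 Hz.

28 Hz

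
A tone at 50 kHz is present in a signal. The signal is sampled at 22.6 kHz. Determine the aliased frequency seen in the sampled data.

4.8 kHz

50 kHz mod fs = 4.8 kHz.
4.8 kHz ≤ fs/2 = 11.3 kHz, appears at 4.8 kHz.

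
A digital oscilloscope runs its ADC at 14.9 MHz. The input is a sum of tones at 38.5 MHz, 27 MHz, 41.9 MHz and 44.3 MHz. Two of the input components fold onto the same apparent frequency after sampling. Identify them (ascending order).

27 MHz, 41.9 MHz

fs/2 = 7.45 MHz.
38.5 MHz mod fs = 8.7 MHz.
8.7 MHz > fs/2 = 7.45 MHz, folds to fs − 8.7 MHz = 6.2 MHz.
27 MHz mod fs = 12.1 MHz.
12.1 MHz > fs/2 = 7.45 MHz, folds to fs − 12.1 MHz = 2.8 MHz.
41.9 MHz mod fs = 12.1 MHz.
12.1 MHz > fs/2 = 7.45 MHz, folds to fs − 12.1 MHz = 2.8 MHz.
44.3 MHz mod fs = 14.5 MHz.
14.5 MHz > fs/2 = 7.45 MHz, folds to fs − 14.5 MHz = 0.4 MHz.
27 MHz and 41.9 MHz both map to 2.8 MHz.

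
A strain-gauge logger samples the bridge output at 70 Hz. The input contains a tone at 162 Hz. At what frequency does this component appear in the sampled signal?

22 Hz

162 Hz mod fs = 22 Hz.
22 Hz ≤ fs/2 = 35 Hz, appears at 22 Hz.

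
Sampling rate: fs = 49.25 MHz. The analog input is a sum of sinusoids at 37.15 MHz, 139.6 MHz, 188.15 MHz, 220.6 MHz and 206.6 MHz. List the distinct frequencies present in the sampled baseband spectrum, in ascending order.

8.15 MHz, 8.85 MHz, 9.6 MHz, 12.1 MHz, 23.6 MHz

fs/2 = 24.625 MHz.
37.15 MHz > fs/2 = 24.625 MHz, folds to fs − 37.15 MHz = 12.1 MHz.
139.6 MHz mod fs = 41.1 MHz.
41.1 MHz > fs/2 = 24.625 MHz, folds to fs − 41.1 MHz = 8.15 MHz.
188.15 MHz mod fs = 40.4 MHz.
40.4 MHz > fs/2 = 24.625 MHz, folds to fs − 40.4 MHz = 8.85 MHz.
220.6 MHz mod fs = 23.6 MHz.
23.6 MHz ≤ fs/2 = 24.625 MHz, appears at 23.6 MHz.
206.6 MHz mod fs = 9.6 MHz.
9.6 MHz ≤ fs/2 = 24.625 MHz, appears at 9.6 MHz.
Distinct values: {8.15 MHz, 8.85 MHz, 9.6 MHz, 12.1 MHz, 23.6 MHz}.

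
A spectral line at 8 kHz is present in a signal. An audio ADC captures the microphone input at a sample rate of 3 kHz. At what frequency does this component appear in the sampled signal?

8 kHz mod fs = 2 kHz.
2 kHz > fs/2 = 1.5 kHz, folds to fs − 2 kHz = 1 kHz.

1 kHz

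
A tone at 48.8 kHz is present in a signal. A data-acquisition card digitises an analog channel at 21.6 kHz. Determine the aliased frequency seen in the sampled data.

48.8 kHz mod fs = 5.6 kHz.
5.6 kHz ≤ fs/2 = 10.8 kHz, appears at 5.6 kHz.

5.6 kHz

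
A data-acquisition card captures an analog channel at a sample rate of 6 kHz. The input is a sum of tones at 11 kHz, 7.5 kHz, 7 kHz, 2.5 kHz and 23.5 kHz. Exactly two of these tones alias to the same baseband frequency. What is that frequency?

1 kHz

fs/2 = 3 kHz.
11 kHz mod fs = 5 kHz.
5 kHz > fs/2 = 3 kHz, folds to fs − 5 kHz = 1 kHz.
7.5 kHz mod fs = 1.5 kHz.
1.5 kHz ≤ fs/2 = 3 kHz, appears at 1.5 kHz.
7 kHz mod fs = 1 kHz.
1 kHz ≤ fs/2 = 3 kHz, appears at 1 kHz.
2.5 kHz ≤ fs/2 = 3 kHz, passes unchanged.
23.5 kHz mod fs = 5.5 kHz.
5.5 kHz > fs/2 = 3 kHz, folds to fs − 5.5 kHz = 0.5 kHz.
7 kHz and 11 kHz both map to 1 kHz.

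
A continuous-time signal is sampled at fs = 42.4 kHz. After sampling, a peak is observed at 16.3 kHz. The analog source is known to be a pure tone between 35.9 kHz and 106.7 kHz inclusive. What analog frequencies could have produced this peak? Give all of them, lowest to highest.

Frequencies that alias to 16.3 kHz are k·fs ± 16.3 kHz for integer k ≥ 0.
k=0: 16.3 kHz.
k=1: 26.1 kHz, 58.7 kHz.
k=2: 68.5 kHz, 101.1 kHz.
k=3: 110.9 kHz, 143.5 kHz.
Within [35.9 kHz, 106.7 kHz]: 58.7 kHz, 68.5 kHz, 101.1 kHz.

58.7 kHz, 68.5 kHz, 101.1 kHz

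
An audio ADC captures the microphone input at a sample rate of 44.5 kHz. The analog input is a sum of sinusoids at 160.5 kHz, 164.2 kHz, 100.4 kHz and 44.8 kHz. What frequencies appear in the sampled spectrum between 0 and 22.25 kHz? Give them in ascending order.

0.3 kHz, 11.4 kHz, 13.8 kHz, 17.5 kHz

fs/2 = 22.25 kHz.
160.5 kHz mod fs = 27 kHz.
27 kHz > fs/2 = 22.25 kHz, folds to fs − 27 kHz = 17.5 kHz.
164.2 kHz mod fs = 30.7 kHz.
30.7 kHz > fs/2 = 22.25 kHz, folds to fs − 30.7 kHz = 13.8 kHz.
100.4 kHz mod fs = 11.4 kHz.
11.4 kHz ≤ fs/2 = 22.25 kHz, appears at 11.4 kHz.
44.8 kHz mod fs = 0.3 kHz.
0.3 kHz ≤ fs/2 = 22.25 kHz, appears at 0.3 kHz.
Distinct values: {0.3 kHz, 11.4 kHz, 13.8 kHz, 17.5 kHz}.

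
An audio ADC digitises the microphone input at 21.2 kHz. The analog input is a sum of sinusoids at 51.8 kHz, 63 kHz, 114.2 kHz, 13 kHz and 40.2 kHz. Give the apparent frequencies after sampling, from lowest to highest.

0.6 kHz, 2.2 kHz, 8.2 kHz, 9.4 kHz

fs/2 = 10.6 kHz.
51.8 kHz mod fs = 9.4 kHz.
9.4 kHz ≤ fs/2 = 10.6 kHz, appears at 9.4 kHz.
63 kHz mod fs = 20.6 kHz.
20.6 kHz > fs/2 = 10.6 kHz, folds to fs − 20.6 kHz = 0.6 kHz.
114.2 kHz mod fs = 8.2 kHz.
8.2 kHz ≤ fs/2 = 10.6 kHz, appears at 8.2 kHz.
13 kHz > fs/2 = 10.6 kHz, folds to fs − 13 kHz = 8.2 kHz.
40.2 kHz mod fs = 19 kHz.
19 kHz > fs/2 = 10.6 kHz, folds to fs − 19 kHz = 2.2 kHz.
Distinct values: {0.6 kHz, 2.2 kHz, 8.2 kHz, 9.4 kHz}.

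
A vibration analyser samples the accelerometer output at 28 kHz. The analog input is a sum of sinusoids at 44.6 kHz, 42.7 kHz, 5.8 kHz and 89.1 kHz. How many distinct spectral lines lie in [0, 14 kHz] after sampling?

fs/2 = 14 kHz.
44.6 kHz mod fs = 16.6 kHz.
16.6 kHz > fs/2 = 14 kHz, folds to fs − 16.6 kHz = 11.4 kHz.
42.7 kHz mod fs = 14.7 kHz.
14.7 kHz > fs/2 = 14 kHz, folds to fs − 14.7 kHz = 13.3 kHz.
5.8 kHz ≤ fs/2 = 14 kHz, passes unchanged.
89.1 kHz mod fs = 5.1 kHz.
5.1 kHz ≤ fs/2 = 14 kHz, appears at 5.1 kHz.
Distinct values: {5.1 kHz, 5.8 kHz, 11.4 kHz, 13.3 kHz} → 4.

4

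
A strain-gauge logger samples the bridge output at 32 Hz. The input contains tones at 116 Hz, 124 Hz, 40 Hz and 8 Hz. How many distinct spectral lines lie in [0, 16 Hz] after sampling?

3

fs/2 = 16 Hz.
116 Hz mod fs = 20 Hz.
20 Hz > fs/2 = 16 Hz, folds to fs − 20 Hz = 12 Hz.
124 Hz mod fs = 28 Hz.
28 Hz > fs/2 = 16 Hz, folds to fs − 28 Hz = 4 Hz.
40 Hz mod fs = 8 Hz.
8 Hz ≤ fs/2 = 16 Hz, appears at 8 Hz.
8 Hz ≤ fs/2 = 16 Hz, passes unchanged.
Distinct values: {4 Hz, 8 Hz, 12 Hz} → 3.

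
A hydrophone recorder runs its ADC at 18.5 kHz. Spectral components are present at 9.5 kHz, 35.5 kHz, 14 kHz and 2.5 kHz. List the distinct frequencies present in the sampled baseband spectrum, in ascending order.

1.5 kHz, 2.5 kHz, 4.5 kHz, 9 kHz

fs/2 = 9.25 kHz.
9.5 kHz > fs/2 = 9.25 kHz, folds to fs − 9.5 kHz = 9 kHz.
35.5 kHz mod fs = 17 kHz.
17 kHz > fs/2 = 9.25 kHz, folds to fs − 17 kHz = 1.5 kHz.
14 kHz > fs/2 = 9.25 kHz, folds to fs − 14 kHz = 4.5 kHz.
2.5 kHz ≤ fs/2 = 9.25 kHz, passes unchanged.
Distinct values: {1.5 kHz, 2.5 kHz, 4.5 kHz, 9 kHz}.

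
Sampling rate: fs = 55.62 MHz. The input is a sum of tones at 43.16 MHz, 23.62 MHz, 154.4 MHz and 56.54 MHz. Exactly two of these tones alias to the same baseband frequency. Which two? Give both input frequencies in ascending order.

43.16 MHz, 154.4 MHz

fs/2 = 27.81 MHz.
43.16 MHz > fs/2 = 27.81 MHz, folds to fs − 43.16 MHz = 12.46 MHz.
23.62 MHz ≤ fs/2 = 27.81 MHz, passes unchanged.
154.4 MHz mod fs = 43.16 MHz.
43.16 MHz > fs/2 = 27.81 MHz, folds to fs − 43.16 MHz = 12.46 MHz.
56.54 MHz mod fs = 0.92 MHz.
0.92 MHz ≤ fs/2 = 27.81 MHz, appears at 0.92 MHz.
43.16 MHz and 154.4 MHz both map to 12.46 MHz.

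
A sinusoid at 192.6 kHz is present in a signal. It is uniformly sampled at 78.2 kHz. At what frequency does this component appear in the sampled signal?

192.6 kHz mod fs = 36.2 kHz.
36.2 kHz ≤ fs/2 = 39.1 kHz, appears at 36.2 kHz.

36.2 kHz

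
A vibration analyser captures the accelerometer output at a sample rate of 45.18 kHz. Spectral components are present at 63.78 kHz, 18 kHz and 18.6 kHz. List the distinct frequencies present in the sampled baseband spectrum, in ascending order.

18 kHz, 18.6 kHz

fs/2 = 22.59 kHz.
63.78 kHz mod fs = 18.6 kHz.
18.6 kHz ≤ fs/2 = 22.59 kHz, appears at 18.6 kHz.
18 kHz ≤ fs/2 = 22.59 kHz, passes unchanged.
18.6 kHz ≤ fs/2 = 22.59 kHz, passes unchanged.
Distinct values: {18 kHz, 18.6 kHz}.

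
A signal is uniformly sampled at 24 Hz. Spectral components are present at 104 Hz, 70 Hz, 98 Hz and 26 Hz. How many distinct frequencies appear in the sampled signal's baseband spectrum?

2

fs/2 = 12 Hz.
104 Hz mod fs = 8 Hz.
8 Hz ≤ fs/2 = 12 Hz, appears at 8 Hz.
70 Hz mod fs = 22 Hz.
22 Hz > fs/2 = 12 Hz, folds to fs − 22 Hz = 2 Hz.
98 Hz mod fs = 2 Hz.
2 Hz ≤ fs/2 = 12 Hz, appears at 2 Hz.
26 Hz mod fs = 2 Hz.
2 Hz ≤ fs/2 = 12 Hz, appears at 2 Hz.
Distinct values: {2 Hz, 8 Hz} → 2.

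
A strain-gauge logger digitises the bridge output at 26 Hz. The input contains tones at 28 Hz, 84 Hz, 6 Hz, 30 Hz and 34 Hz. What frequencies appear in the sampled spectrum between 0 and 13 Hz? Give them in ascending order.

fs/2 = 13 Hz.
28 Hz mod fs = 2 Hz.
2 Hz ≤ fs/2 = 13 Hz, appears at 2 Hz.
84 Hz mod fs = 6 Hz.
6 Hz ≤ fs/2 = 13 Hz, appears at 6 Hz.
6 Hz ≤ fs/2 = 13 Hz, passes unchanged.
30 Hz mod fs = 4 Hz.
4 Hz ≤ fs/2 = 13 Hz, appears at 4 Hz.
34 Hz mod fs = 8 Hz.
8 Hz ≤ fs/2 = 13 Hz, appears at 8 Hz.
Distinct values: {2 Hz, 4 Hz, 6 Hz, 8 Hz}.

2 Hz, 4 Hz, 6 Hz, 8 Hz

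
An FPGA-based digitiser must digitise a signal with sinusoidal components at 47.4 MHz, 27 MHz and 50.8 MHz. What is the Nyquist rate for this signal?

101.6 MHz

Highest-frequency component: 50.8 MHz.
Nyquist rate = 2 × 50.8 MHz = 101.6 MHz.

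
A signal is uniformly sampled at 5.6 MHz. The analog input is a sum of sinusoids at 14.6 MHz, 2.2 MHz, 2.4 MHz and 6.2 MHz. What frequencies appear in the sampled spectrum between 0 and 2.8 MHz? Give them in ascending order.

0.6 MHz, 2.2 MHz, 2.4 MHz

fs/2 = 2.8 MHz.
14.6 MHz mod fs = 3.4 MHz.
3.4 MHz > fs/2 = 2.8 MHz, folds to fs − 3.4 MHz = 2.2 MHz.
2.2 MHz ≤ fs/2 = 2.8 MHz, passes unchanged.
2.4 MHz ≤ fs/2 = 2.8 MHz, passes unchanged.
6.2 MHz mod fs = 0.6 MHz.
0.6 MHz ≤ fs/2 = 2.8 MHz, appears at 0.6 MHz.
Distinct values: {0.6 MHz, 2.2 MHz, 2.4 MHz}.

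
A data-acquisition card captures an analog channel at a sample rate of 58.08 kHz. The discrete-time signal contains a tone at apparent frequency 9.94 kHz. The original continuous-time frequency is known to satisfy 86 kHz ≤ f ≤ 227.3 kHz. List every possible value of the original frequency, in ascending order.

106.22 kHz, 126.1 kHz, 164.3 kHz, 184.18 kHz, 222.38 kHz

Frequencies that alias to 9.94 kHz are k·fs ± 9.94 kHz for integer k ≥ 0.
k=0: 9.94 kHz.
k=1: 48.14 kHz, 68.02 kHz.
k=2: 106.22 kHz, 126.1 kHz.
k=3: 164.3 kHz, 184.18 kHz.
k=4: 222.38 kHz, 242.26 kHz.
k=5: 280.46 kHz, 300.34 kHz.
Within [86 kHz, 227.3 kHz]: 106.22 kHz, 126.1 kHz, 164.3 kHz, 184.18 kHz, 222.38 kHz.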